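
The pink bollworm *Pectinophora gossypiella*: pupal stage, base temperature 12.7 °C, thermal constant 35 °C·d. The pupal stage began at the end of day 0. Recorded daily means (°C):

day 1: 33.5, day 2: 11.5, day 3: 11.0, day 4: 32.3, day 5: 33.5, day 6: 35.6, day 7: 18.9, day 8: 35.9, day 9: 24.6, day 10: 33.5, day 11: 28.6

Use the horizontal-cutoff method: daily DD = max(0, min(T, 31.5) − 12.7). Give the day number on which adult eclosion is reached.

Daily DD above 12.7 °C (capped at 18.8): 18.8, 0.0, 0.0, 18.8, 18.8, 18.8, 6.2, 18.8, 11.9, 18.8, 15.9.
Cumulative: 18.8, 18.8, 18.8, 37.6, 56.4, 75.2, 81.4, 100.2, 112.1, 130.9, 146.8.
The total first reaches 35 DD on day 4.

day 4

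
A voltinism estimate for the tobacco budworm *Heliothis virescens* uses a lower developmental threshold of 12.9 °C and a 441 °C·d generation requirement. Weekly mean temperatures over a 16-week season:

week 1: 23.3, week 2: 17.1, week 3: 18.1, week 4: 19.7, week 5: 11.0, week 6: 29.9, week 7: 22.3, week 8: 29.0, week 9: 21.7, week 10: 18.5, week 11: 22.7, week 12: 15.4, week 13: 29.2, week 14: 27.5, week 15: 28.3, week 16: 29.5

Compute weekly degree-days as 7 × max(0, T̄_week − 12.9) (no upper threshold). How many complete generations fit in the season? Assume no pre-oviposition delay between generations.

2 generations

Weekly DD (7 × max(0, T̄ − 12.9)): 72.8, 29.4, 36.4, 47.6, 0.0, 119.0, 65.8, 112.7, 61.6, 39.2, 68.6, 17.5, 114.1, 102.2, 107.8, 116.2.
Season total = 1110.9 DD.
Complete generations = ⌊1110.9 / 441⌋ = 2.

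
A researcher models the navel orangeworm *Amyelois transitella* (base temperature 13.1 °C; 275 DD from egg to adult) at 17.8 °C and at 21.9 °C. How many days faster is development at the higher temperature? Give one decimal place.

At 17.8 °C: 275 / (17.8 − 13.1) = 275 / 4.7 = 58.511 d.
At 21.9 °C: 275 / (21.9 − 13.1) = 275 / 8.8 = 31.250 d.
Difference = |58.511 − 31.250| = 27.261 ≈ 27.3 days.

27.3 days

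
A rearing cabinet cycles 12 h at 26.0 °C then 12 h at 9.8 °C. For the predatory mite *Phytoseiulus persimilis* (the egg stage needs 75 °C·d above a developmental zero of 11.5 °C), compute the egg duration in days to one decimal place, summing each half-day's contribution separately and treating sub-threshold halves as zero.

10.3 days

Day half: max(0, 26.0 − 11.5) × 0.5 = 14.5 × 0.5 = 7.25 DD.
Night half: max(0, 9.8 − 11.5) × 0.5 = 0.0 × 0.5 = 0.00 DD.
Per 24 h: 7.25 DD/day.
Duration = 75 / 7.25 = 10.345 ≈ 10.3 days.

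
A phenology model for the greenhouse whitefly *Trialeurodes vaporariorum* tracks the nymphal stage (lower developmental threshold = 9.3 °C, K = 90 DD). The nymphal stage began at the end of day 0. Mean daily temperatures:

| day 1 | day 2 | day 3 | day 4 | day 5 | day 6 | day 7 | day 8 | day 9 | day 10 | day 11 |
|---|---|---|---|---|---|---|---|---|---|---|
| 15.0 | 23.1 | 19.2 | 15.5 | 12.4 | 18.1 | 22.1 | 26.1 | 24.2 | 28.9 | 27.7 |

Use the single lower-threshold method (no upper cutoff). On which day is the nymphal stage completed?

Daily DD above 9.3 °C: 5.7, 13.8, 9.9, 6.2, 3.1, 8.8, 12.8, 16.8, 14.9, 19.6, 18.4.
Cumulative: 5.7, 19.5, 29.4, 35.6, 38.7, 47.5, 60.3, 77.1, 92.0, 111.6, 130.0.
The total first reaches 90 DD on day 9.

day 9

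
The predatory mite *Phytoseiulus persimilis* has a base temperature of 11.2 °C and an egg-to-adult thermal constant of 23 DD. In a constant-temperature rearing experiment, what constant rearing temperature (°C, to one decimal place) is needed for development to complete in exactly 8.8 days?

13.8 °C

Required daily accumulation = 23 / 8.8 = 2.614 DD/day.
T = T_base + 2.614 = 11.2 + 2.614 = 13.814 ≈ 13.8 °C.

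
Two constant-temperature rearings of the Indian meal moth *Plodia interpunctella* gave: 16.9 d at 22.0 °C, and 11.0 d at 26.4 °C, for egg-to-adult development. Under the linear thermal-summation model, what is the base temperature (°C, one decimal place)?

13.8 °C

Under the model K = D·(T − T_b), so D₁·(T₁ − T_b) = D₂·(T₂ − T_b).
16.9·(22.0 − T_b) = 11.0·(26.4 − T_b)
T_b = (16.9·22.0 − 11.0·26.4) / (16.9 − 11.0) = 81.40 / 5.9 = 13.797 °C ≈ 13.8 °C.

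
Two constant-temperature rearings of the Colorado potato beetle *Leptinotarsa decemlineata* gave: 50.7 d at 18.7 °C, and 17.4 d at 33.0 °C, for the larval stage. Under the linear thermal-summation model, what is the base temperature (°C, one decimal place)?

Equal thermal constants: D₁(T₁ − T_b) = D₂(T₂ − T_b).
50.7·(18.7 − T_b) = 17.4·(33.0 − T_b)
T_b = (50.7·18.7 − 17.4·33.0) / (50.7 − 17.4) = 373.89 / 33.3 = 11.228 °C ≈ 11.2 °C.

11.2 °C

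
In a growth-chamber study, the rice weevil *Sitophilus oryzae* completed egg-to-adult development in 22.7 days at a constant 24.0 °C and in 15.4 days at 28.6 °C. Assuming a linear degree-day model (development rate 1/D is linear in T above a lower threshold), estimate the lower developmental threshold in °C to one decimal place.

14.3 °C

Equal thermal constants: D₁(T₁ − T_b) = D₂(T₂ − T_b).
22.7·(24.0 − T_b) = 15.4·(28.6 − T_b)
T_b = (22.7·24.0 − 15.4·28.6) / (22.7 − 15.4) = 104.36 / 7.3 = 14.296 °C ≈ 14.3 °C.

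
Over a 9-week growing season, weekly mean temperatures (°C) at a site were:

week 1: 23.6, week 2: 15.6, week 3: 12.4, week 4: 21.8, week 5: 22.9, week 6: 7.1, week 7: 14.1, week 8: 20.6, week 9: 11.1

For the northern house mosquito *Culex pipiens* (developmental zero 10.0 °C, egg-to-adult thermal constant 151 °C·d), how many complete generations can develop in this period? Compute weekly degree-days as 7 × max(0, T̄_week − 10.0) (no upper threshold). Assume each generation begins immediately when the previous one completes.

Weekly DD (7 × max(0, T̄ − 10.0)): 95.2, 39.2, 16.8, 82.6, 90.3, 0.0, 28.7, 74.2, 7.7.
Season total = 434.7 DD.
Complete generations = ⌊434.7 / 151⌋ = 2.

2 generations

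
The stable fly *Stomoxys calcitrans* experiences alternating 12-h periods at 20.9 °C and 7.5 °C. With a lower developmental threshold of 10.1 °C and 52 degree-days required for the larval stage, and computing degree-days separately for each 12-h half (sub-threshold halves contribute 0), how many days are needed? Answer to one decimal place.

Day half: max(0, 20.9 − 10.1) × 0.5 = 10.8 × 0.5 = 5.40 DD.
Night half: max(0, 7.5 − 10.1) × 0.5 = 0.0 × 0.5 = 0.00 DD.
Per 24 h: 5.40 DD/day.
Duration = 52 / 5.40 = 9.630 ≈ 9.6 days.

9.6 days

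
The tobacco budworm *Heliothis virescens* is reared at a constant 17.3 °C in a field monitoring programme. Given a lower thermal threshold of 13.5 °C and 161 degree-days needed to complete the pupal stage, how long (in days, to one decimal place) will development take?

Daily accumulation = 17.3 − 13.5 = 3.8 DD/day.
Duration = 161 / 3.8 = 42.368 ≈ 42.4 days.

42.4 days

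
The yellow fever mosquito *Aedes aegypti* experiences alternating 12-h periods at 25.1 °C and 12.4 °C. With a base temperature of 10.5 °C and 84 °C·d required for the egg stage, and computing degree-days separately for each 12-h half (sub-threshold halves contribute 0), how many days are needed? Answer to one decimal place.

10.2 days

Day half: max(0, 25.1 − 10.5) × 0.5 = 14.6 × 0.5 = 7.30 DD.
Night half: max(0, 12.4 − 10.5) × 0.5 = 1.9 × 0.5 = 0.95 DD.
Per 24 h: 8.25 DD/day.
Duration = 84 / 8.25 = 10.182 ≈ 10.2 days.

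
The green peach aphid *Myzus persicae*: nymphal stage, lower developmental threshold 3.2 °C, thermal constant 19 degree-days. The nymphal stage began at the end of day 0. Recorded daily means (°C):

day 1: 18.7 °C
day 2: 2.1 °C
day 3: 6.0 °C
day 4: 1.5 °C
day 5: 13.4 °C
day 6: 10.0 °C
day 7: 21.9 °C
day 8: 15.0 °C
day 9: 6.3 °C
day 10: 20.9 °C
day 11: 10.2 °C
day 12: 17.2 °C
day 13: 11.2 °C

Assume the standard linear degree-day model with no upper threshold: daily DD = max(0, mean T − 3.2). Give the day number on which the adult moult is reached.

day 5

Daily DD above 3.2 °C: 15.5, 0.0, 2.8, 0.0, 10.2, 6.8, 18.7, 11.8, 3.1, 17.7, 7.0, 14.0, 8.0.
Cumulative: 15.5, 15.5, 18.3, 18.3, 28.5, 35.3, 54.0, 65.8, 68.9, 86.6, 93.6, 107.6, 115.6.
The total first reaches 19 DD on day 5.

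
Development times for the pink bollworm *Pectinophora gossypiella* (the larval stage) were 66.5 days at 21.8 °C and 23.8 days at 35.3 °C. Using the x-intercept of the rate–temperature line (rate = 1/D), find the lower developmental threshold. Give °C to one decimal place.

14.3 °C

Linear rate model ⇒ the product D·(T − T_b) is constant across temperatures.
66.5·(21.8 − T_b) = 23.8·(35.3 − T_b)
T_b = (66.5·21.8 − 23.8·35.3) / (66.5 − 23.8) = 609.56 / 42.7 = 14.275 °C ≈ 14.3 °C.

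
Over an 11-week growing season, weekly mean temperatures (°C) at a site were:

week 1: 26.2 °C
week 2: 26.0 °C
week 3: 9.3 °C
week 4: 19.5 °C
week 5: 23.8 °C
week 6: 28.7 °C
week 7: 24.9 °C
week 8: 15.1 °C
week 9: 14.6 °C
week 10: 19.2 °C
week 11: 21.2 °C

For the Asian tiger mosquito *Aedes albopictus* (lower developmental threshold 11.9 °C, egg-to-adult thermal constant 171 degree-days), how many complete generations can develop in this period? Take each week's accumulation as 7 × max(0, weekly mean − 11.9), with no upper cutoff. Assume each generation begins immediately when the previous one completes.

4 generations

Weekly DD (7 × max(0, T̄ − 11.9)): 100.1, 98.7, 0.0, 53.2, 83.3, 117.6, 91.0, 22.4, 18.9, 51.1, 65.1.
Season total = 701.4 DD.
Complete generations = ⌊701.4 / 171⌋ = 4.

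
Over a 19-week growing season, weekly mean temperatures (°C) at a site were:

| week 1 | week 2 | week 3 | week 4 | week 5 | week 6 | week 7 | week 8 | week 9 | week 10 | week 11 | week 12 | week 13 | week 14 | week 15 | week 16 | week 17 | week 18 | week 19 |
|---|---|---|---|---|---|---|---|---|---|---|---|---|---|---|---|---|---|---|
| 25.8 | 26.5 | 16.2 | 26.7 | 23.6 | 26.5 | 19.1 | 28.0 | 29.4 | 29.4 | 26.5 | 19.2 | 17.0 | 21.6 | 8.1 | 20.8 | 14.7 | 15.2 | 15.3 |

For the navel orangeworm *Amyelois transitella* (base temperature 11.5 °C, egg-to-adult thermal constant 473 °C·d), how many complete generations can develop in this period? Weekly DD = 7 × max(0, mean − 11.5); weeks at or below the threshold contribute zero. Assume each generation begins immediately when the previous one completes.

Weekly DD (7 × max(0, T̄ − 11.5)): 100.1, 105.0, 32.9, 106.4, 84.7, 105.0, 53.2, 115.5, 125.3, 125.3, 105.0, 53.9, 38.5, 70.7, 0.0, 65.1, 22.4, 25.9, 26.6.
Season total = 1361.5 DD.
Complete generations = ⌊1361.5 / 473⌋ = 2.

2 generations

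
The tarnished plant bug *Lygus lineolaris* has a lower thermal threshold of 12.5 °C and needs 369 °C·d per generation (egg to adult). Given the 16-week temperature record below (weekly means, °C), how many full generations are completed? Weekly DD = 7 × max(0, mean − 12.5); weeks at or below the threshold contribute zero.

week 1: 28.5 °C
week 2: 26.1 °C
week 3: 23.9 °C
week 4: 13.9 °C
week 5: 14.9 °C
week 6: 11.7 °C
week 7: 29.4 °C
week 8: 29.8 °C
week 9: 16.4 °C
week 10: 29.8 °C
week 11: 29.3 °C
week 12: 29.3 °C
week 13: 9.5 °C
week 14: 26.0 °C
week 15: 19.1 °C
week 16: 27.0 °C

3 generations

Weekly DD (7 × max(0, T̄ − 12.5)): 112.0, 95.2, 79.8, 9.8, 16.8, 0.0, 118.3, 121.1, 27.3, 121.1, 117.6, 117.6, 0.0, 94.5, 46.2, 101.5.
Season total = 1178.8 DD.
Complete generations = ⌊1178.8 / 369⌋ = 3.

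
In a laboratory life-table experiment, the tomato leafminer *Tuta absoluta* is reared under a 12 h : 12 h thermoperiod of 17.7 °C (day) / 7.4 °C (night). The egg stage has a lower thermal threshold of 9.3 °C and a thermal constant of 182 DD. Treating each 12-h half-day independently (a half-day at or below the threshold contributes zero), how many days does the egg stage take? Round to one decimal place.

43.3 days

Day half: max(0, 17.7 − 9.3) × 0.5 = 8.4 × 0.5 = 4.20 DD.
Night half: max(0, 7.4 − 9.3) × 0.5 = 0.0 × 0.5 = 0.00 DD.
Per 24 h: 4.20 DD/day.
Duration = 182 / 4.20 = 43.333 ≈ 43.3 days.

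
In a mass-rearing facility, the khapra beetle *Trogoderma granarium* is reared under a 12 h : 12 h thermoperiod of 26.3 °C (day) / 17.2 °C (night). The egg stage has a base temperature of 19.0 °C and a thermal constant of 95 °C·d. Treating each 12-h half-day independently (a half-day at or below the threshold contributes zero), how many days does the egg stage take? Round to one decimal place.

26.0 days

Day half: max(0, 26.3 − 19.0) × 0.5 = 7.3 × 0.5 = 3.65 DD.
Night half: max(0, 17.2 − 19.0) × 0.5 = 0.0 × 0.5 = 0.00 DD.
Per 24 h: 3.65 DD/day.
Duration = 95 / 3.65 = 26.027 ≈ 26.0 days.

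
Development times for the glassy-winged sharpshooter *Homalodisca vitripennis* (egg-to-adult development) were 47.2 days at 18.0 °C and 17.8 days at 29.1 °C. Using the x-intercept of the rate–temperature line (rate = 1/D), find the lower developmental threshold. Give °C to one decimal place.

11.3 °C

Linear rate model ⇒ the product D·(T − T_b) is constant across temperatures.
47.2·(18.0 − T_b) = 17.8·(29.1 − T_b)
T_b = (47.2·18.0 − 17.8·29.1) / (47.2 − 17.8) = 331.62 / 29.4 = 11.280 °C ≈ 11.3 °C.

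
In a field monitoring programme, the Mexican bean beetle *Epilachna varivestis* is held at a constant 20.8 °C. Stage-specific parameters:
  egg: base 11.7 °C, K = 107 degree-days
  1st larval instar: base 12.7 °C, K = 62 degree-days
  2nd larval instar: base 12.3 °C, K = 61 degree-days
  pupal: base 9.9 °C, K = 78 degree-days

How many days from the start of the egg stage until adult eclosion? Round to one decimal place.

33.7 days

egg: 107 / (20.8 − 11.7) = 107 / 9.1 = 11.758 d.
1st larval instar: 62 / (20.8 − 12.7) = 62 / 8.1 = 7.654 d.
2nd larval instar: 61 / (20.8 − 12.3) = 61 / 8.5 = 7.176 d.
pupal: 78 / (20.8 − 9.9) = 78 / 10.9 = 7.156 d.
Sum = 33.745 ≈ 33.7 days.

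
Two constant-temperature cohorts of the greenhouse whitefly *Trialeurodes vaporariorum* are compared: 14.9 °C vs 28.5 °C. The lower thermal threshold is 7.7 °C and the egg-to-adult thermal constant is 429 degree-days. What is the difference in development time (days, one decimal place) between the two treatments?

At 14.9 °C: 429 / (14.9 − 7.7) = 429 / 7.2 = 59.583 d.
At 28.5 °C: 429 / (28.5 − 7.7) = 429 / 20.8 = 20.625 d.
Difference = |59.583 − 20.625| = 38.958 ≈ 39.0 days.

39.0 days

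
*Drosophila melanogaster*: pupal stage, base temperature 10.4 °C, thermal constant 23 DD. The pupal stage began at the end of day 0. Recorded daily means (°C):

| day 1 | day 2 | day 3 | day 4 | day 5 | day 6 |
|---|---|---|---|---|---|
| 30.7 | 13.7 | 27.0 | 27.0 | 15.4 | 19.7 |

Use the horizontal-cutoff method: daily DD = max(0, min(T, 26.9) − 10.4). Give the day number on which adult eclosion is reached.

Daily DD above 10.4 °C (capped at 16.5): 16.5, 3.3, 16.5, 16.5, 5.0, 9.3.
Cumulative: 16.5, 19.8, 36.3, 52.8, 57.8, 67.1.
The total first reaches 23 DD on day 3.

day 3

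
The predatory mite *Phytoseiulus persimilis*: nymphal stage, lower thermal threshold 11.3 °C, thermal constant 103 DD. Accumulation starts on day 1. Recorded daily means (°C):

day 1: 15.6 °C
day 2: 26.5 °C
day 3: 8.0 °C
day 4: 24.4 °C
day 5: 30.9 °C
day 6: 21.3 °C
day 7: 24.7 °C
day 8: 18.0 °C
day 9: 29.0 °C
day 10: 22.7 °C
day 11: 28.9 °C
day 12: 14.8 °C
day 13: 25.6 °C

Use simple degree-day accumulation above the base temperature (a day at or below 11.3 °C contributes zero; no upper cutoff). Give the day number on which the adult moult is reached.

Daily DD above 11.3 °C: 4.3, 15.2, 0.0, 13.1, 19.6, 10.0, 13.4, 6.7, 17.7, 11.4, 17.6, 3.5, 14.3.
Cumulative: 4.3, 19.5, 19.5, 32.6, 52.2, 62.2, 75.6, 82.3, 100.0, 111.4, 129.0, 132.5, 146.8.
The total first reaches 103 DD on day 10.

day 10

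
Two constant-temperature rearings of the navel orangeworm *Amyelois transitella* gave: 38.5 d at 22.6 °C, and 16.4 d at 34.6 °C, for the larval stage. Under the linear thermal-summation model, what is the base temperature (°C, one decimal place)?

Under the model K = D·(T − T_b), so D₁·(T₁ − T_b) = D₂·(T₂ − T_b).
38.5·(22.6 − T_b) = 16.4·(34.6 − T_b)
T_b = (38.5·22.6 − 16.4·34.6) / (38.5 − 16.4) = 302.66 / 22.1 = 13.695 °C ≈ 13.7 °C.

13.7 °C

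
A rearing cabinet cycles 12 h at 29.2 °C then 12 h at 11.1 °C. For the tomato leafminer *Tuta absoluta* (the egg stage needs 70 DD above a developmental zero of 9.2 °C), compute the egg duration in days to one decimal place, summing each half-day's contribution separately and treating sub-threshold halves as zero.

Day half: max(0, 29.2 − 9.2) × 0.5 = 20.0 × 0.5 = 10.00 DD.
Night half: max(0, 11.1 − 9.2) × 0.5 = 1.9 × 0.5 = 0.95 DD.
Per 24 h: 10.95 DD/day.
Duration = 70 / 10.95 = 6.393 ≈ 6.4 days.

6.4 days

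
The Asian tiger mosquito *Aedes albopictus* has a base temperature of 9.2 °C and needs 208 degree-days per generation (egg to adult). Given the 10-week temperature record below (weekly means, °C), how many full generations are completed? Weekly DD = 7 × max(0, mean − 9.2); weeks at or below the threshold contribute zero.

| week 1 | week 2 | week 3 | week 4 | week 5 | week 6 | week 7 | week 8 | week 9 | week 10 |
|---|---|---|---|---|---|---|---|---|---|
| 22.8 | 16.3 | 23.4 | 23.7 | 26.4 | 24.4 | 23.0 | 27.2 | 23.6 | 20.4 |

4 generations

Weekly DD (7 × max(0, T̄ − 9.2)): 95.2, 49.7, 99.4, 101.5, 120.4, 106.4, 96.6, 126.0, 100.8, 78.4.
Season total = 974.4 DD.
Complete generations = ⌊974.4 / 208⌋ = 4.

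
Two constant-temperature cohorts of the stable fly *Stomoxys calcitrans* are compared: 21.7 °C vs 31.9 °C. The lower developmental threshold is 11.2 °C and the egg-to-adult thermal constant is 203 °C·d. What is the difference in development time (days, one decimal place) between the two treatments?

9.5 days

At 21.7 °C: 203 / (21.7 − 11.2) = 203 / 10.5 = 19.333 d.
At 31.9 °C: 203 / (31.9 − 11.2) = 203 / 20.7 = 9.807 d.
Difference = |19.333 − 9.807| = 9.527 ≈ 9.5 days.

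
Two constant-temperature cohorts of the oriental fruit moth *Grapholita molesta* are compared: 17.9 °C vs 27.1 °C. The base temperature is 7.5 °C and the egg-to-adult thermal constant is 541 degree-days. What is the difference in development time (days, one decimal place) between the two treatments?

24.4 days

At 17.9 °C: 541 / (17.9 − 7.5) = 541 / 10.4 = 52.019 d.
At 27.1 °C: 541 / (27.1 − 7.5) = 541 / 19.6 = 27.602 d.
Difference = |52.019 − 27.602| = 24.417 ≈ 24.4 days.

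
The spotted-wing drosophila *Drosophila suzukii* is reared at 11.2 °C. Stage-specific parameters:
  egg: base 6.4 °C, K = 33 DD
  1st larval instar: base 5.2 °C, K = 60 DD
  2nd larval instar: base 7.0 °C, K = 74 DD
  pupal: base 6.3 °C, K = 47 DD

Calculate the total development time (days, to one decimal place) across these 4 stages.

egg: 33 / (11.2 − 6.4) = 33 / 4.8 = 6.875 d.
1st larval instar: 60 / (11.2 − 5.2) = 60 / 6.0 = 10.000 d.
2nd larval instar: 74 / (11.2 − 7.0) = 74 / 4.2 = 17.619 d.
pupal: 47 / (11.2 − 6.3) = 47 / 4.9 = 9.592 d.
Sum = 44.086 ≈ 44.1 days.

44.1 days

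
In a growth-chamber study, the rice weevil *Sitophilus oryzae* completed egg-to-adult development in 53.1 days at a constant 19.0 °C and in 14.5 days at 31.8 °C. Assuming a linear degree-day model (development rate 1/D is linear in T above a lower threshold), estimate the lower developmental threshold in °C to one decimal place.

14.2 °C

Linear rate model ⇒ the product D·(T − T_b) is constant across temperatures.
53.1·(19.0 − T_b) = 14.5·(31.8 − T_b)
T_b = (53.1·19.0 − 14.5·31.8) / (53.1 − 14.5) = 547.80 / 38.6 = 14.192 °C ≈ 14.2 °C.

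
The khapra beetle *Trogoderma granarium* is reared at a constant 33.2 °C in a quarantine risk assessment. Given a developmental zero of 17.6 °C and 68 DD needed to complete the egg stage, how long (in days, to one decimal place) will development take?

Daily accumulation = 33.2 − 17.6 = 15.6 DD/day.
Duration = 68 / 15.6 = 4.359 ≈ 4.4 days.

4.4 days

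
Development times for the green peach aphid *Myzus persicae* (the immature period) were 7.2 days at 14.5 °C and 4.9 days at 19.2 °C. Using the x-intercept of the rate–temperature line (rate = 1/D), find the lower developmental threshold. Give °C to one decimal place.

4.5 °C

Equal thermal constants: D₁(T₁ − T_b) = D₂(T₂ − T_b).
7.2·(14.5 − T_b) = 4.9·(19.2 − T_b)
T_b = (7.2·14.5 − 4.9·19.2) / (7.2 − 4.9) = 10.32 / 2.3 = 4.487 °C ≈ 4.5 °C.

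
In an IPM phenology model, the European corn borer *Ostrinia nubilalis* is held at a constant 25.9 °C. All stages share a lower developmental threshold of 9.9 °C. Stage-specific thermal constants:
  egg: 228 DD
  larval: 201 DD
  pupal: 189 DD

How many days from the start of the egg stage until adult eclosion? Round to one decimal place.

38.6 days

Daily accumulation at 25.9 °C = 25.9 − 9.9 = 16.0 DD/day.
Total K = 228 + 201 + 189 = 618 DD.
Total duration = 618 / 16.0 = 38.625 ≈ 38.6 days.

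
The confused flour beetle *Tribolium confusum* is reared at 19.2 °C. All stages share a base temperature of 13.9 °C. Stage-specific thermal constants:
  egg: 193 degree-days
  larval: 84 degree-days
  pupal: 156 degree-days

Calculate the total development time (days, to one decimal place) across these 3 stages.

81.7 days

Daily accumulation at 19.2 °C = 19.2 − 13.9 = 5.3 DD/day.
Total K = 193 + 84 + 156 = 433 DD.
Total duration = 433 / 5.3 = 81.698 ≈ 81.7 days.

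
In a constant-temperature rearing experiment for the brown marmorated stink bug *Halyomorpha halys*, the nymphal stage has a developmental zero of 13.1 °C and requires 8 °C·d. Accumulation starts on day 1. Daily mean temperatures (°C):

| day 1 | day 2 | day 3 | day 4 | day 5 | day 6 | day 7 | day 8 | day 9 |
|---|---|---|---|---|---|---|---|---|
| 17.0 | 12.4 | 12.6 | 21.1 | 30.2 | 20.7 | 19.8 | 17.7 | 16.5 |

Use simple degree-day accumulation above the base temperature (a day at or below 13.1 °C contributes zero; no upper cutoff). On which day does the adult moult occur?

Daily DD above 13.1 °C: 3.9, 0.0, 0.0, 8.0, 17.1, 7.6, 6.7, 4.6, 3.4.
Cumulative: 3.9, 3.9, 3.9, 11.9, 29.0, 36.6, 43.3, 47.9, 51.3.
The total first reaches 8 DD on day 4.

day 4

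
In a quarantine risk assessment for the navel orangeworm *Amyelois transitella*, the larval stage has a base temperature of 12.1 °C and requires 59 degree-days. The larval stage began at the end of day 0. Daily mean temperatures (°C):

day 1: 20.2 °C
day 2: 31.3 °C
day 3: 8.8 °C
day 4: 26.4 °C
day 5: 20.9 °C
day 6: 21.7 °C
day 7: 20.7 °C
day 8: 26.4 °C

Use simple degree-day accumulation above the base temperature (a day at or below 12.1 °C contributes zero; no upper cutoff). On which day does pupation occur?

day 6

Daily DD above 12.1 °C: 8.1, 19.2, 0.0, 14.3, 8.8, 9.6, 8.6, 14.3.
Cumulative: 8.1, 27.3, 27.3, 41.6, 50.4, 60.0, 68.6, 82.9.
The total first reaches 59 DD on day 6.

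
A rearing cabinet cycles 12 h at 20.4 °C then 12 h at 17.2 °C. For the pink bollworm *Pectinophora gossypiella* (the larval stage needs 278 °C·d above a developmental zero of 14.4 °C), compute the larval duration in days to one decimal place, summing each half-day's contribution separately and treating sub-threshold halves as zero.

63.2 days

Day half: max(0, 20.4 − 14.4) × 0.5 = 6.0 × 0.5 = 3.00 DD.
Night half: max(0, 17.2 − 14.4) × 0.5 = 2.8 × 0.5 = 1.40 DD.
Per 24 h: 4.40 DD/day.
Duration = 278 / 4.40 = 63.182 ≈ 63.2 days.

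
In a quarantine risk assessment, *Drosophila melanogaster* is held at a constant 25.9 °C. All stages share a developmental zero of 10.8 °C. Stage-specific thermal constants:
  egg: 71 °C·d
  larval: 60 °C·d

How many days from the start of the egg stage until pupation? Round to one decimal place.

8.7 days

Daily accumulation at 25.9 °C = 25.9 − 10.8 = 15.1 DD/day.
Total K = 71 + 60 = 131 DD.
Total duration = 131 / 15.1 = 8.675 ≈ 8.7 days.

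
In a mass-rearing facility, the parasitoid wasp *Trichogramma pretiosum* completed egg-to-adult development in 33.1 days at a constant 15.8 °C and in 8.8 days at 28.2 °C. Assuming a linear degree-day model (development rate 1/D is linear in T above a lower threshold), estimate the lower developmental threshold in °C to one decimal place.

Equal thermal constants: D₁(T₁ − T_b) = D₂(T₂ − T_b).
33.1·(15.8 − T_b) = 8.8·(28.2 − T_b)
T_b = (33.1·15.8 − 8.8·28.2) / (33.1 − 8.8) = 274.82 / 24.3 = 11.309 °C ≈ 11.3 °C.

11.3 °C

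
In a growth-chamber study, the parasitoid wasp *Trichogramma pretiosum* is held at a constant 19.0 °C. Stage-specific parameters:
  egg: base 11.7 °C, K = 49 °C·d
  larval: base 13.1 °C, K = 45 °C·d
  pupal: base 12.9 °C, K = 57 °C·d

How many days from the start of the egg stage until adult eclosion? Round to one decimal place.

23.7 days

egg: 49 / (19.0 − 11.7) = 49 / 7.3 = 6.712 d.
larval: 45 / (19.0 − 13.1) = 45 / 5.9 = 7.627 d.
pupal: 57 / (19.0 − 12.9) = 57 / 6.1 = 9.344 d.
Sum = 23.684 ≈ 23.7 days.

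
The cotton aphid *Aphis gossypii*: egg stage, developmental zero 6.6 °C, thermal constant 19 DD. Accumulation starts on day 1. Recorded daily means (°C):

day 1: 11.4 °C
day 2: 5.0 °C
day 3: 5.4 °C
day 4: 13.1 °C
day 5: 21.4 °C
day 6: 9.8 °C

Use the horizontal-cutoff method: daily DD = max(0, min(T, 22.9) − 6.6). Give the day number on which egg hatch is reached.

day 5

Daily DD above 6.6 °C (capped at 16.3): 4.8, 0.0, 0.0, 6.5, 14.8, 3.2.
Cumulative: 4.8, 4.8, 4.8, 11.3, 26.1, 29.3.
The total first reaches 19 DD on day 5.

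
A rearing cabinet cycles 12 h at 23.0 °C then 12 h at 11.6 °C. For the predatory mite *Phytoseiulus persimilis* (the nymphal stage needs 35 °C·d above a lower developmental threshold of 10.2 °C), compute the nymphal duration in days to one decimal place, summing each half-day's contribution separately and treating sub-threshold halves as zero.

4.9 days

Day half: max(0, 23.0 − 10.2) × 0.5 = 12.8 × 0.5 = 6.40 DD.
Night half: max(0, 11.6 − 10.2) × 0.5 = 1.4 × 0.5 = 0.70 DD.
Per 24 h: 7.10 DD/day.
Duration = 35 / 7.10 = 4.930 ≈ 4.9 days.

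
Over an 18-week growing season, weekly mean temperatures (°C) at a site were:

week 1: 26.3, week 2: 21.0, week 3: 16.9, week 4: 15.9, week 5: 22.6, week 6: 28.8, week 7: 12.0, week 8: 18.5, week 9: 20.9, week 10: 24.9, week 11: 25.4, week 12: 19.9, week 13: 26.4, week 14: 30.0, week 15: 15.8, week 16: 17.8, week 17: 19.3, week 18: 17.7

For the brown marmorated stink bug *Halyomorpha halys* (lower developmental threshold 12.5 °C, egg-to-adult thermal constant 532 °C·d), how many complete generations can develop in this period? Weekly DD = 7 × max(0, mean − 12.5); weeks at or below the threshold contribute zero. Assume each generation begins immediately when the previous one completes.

2 generations

Weekly DD (7 × max(0, T̄ − 12.5)): 96.6, 59.5, 30.8, 23.8, 70.7, 114.1, 0.0, 42.0, 58.8, 86.8, 90.3, 51.8, 97.3, 122.5, 23.1, 37.1, 47.6, 36.4.
Season total = 1089.2 DD.
Complete generations = ⌊1089.2 / 532⌋ = 2.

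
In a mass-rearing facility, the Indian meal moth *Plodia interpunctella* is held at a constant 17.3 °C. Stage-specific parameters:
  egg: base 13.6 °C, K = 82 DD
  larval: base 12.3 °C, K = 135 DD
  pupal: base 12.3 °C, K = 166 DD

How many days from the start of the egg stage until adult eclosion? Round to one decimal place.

82.4 days

egg: 82 / (17.3 − 13.6) = 82 / 3.7 = 22.162 d.
larval: 135 / (17.3 − 12.3) = 135 / 5.0 = 27.000 d.
pupal: 166 / (17.3 − 12.3) = 166 / 5.0 = 33.200 d.
Sum = 82.362 ≈ 82.4 days.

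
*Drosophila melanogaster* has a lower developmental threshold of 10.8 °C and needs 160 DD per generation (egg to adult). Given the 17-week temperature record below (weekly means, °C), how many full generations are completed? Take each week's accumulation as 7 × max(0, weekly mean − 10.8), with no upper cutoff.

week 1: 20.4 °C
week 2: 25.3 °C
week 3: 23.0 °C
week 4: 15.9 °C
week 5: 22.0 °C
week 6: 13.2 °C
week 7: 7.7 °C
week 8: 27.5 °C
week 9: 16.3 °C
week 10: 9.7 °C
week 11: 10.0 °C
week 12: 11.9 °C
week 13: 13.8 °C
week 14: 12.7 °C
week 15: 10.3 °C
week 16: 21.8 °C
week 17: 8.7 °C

Weekly DD (7 × max(0, T̄ − 10.8)): 67.2, 101.5, 85.4, 35.7, 78.4, 16.8, 0.0, 116.9, 38.5, 0.0, 0.0, 7.7, 21.0, 13.3, 0.0, 77.0, 0.0.
Season total = 659.4 DD.
Complete generations = ⌊659.4 / 160⌋ = 4.

4 generations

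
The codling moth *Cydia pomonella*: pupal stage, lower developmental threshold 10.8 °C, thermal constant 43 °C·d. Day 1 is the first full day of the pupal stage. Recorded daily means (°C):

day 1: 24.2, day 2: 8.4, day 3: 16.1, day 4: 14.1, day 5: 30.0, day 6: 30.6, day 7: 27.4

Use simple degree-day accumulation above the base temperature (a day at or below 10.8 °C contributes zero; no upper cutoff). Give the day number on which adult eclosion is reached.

day 6

Daily DD above 10.8 °C: 13.4, 0.0, 5.3, 3.3, 19.2, 19.8, 16.6.
Cumulative: 13.4, 13.4, 18.7, 22.0, 41.2, 61.0, 77.6.
The total first reaches 43 DD on day 6.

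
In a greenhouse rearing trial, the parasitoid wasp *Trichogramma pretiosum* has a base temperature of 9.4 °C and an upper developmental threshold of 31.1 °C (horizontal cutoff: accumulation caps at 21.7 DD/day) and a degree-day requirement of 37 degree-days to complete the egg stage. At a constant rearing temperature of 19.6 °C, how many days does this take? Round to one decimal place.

3.6 days

Daily accumulation = 19.6 − 9.4 = 10.2 DD/day.
Duration = 37 / 10.2 = 3.627 ≈ 3.6 days.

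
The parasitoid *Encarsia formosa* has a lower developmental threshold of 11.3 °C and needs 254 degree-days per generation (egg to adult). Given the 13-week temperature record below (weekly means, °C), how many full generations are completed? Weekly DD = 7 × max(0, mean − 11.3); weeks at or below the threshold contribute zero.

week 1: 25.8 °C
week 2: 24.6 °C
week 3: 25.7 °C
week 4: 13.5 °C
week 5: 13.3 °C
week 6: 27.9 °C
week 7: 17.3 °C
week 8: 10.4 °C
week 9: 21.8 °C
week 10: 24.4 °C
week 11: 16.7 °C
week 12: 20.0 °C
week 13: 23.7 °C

Weekly DD (7 × max(0, T̄ − 11.3)): 101.5, 93.1, 100.8, 15.4, 14.0, 116.2, 42.0, 0.0, 73.5, 91.7, 37.8, 60.9, 86.8.
Season total = 833.7 DD.
Complete generations = ⌊833.7 / 254⌋ = 3.

3 generations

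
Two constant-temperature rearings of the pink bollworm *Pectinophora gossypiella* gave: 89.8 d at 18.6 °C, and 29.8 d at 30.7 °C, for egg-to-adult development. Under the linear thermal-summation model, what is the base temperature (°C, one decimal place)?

12.6 °C

Linear rate model ⇒ the product D·(T − T_b) is constant across temperatures.
89.8·(18.6 − T_b) = 29.8·(30.7 − T_b)
T_b = (89.8·18.6 − 29.8·30.7) / (89.8 − 29.8) = 755.42 / 60.0 = 12.590 °C ≈ 12.6 °C.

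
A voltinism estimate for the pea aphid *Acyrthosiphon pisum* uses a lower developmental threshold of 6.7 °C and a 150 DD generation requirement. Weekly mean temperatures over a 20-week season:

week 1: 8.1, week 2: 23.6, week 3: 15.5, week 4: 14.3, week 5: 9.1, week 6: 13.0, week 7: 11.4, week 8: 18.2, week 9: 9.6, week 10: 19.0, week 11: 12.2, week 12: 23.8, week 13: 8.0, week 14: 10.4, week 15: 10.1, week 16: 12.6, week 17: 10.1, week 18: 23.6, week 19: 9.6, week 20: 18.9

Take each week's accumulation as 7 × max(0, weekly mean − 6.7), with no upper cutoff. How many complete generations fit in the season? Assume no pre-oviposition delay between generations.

6 generations

Weekly DD (7 × max(0, T̄ − 6.7)): 9.8, 118.3, 61.6, 53.2, 16.8, 44.1, 32.9, 80.5, 20.3, 86.1, 38.5, 119.7, 9.1, 25.9, 23.8, 41.3, 23.8, 118.3, 20.3, 85.4.
Season total = 1029.7 DD.
Complete generations = ⌊1029.7 / 150⌋ = 6.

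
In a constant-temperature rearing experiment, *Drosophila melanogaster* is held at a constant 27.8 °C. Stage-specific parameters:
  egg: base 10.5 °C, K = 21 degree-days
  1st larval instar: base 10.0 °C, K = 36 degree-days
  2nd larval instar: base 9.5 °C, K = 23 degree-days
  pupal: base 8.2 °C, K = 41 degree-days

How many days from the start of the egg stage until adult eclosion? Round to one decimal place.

egg: 21 / (27.8 − 10.5) = 21 / 17.3 = 1.214 d.
1st larval instar: 36 / (27.8 − 10.0) = 36 / 17.8 = 2.022 d.
2nd larval instar: 23 / (27.8 − 9.5) = 23 / 18.3 = 1.257 d.
pupal: 41 / (27.8 − 8.2) = 41 / 19.6 = 2.092 d.
Sum = 6.585 ≈ 6.6 days.

6.6 days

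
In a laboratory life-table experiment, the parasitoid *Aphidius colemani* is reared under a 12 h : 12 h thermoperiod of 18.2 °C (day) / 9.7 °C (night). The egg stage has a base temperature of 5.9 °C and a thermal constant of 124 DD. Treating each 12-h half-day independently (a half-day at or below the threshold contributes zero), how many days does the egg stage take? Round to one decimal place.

Day half: max(0, 18.2 − 5.9) × 0.5 = 12.3 × 0.5 = 6.15 DD.
Night half: max(0, 9.7 − 5.9) × 0.5 = 3.8 × 0.5 = 1.90 DD.
Per 24 h: 8.05 DD/day.
Duration = 124 / 8.05 = 15.404 ≈ 15.4 days.

15.4 days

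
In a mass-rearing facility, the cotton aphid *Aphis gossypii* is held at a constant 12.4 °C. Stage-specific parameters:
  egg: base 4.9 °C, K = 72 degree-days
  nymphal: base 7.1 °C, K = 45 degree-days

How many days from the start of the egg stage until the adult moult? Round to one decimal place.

18.1 days

egg: 72 / (12.4 − 4.9) = 72 / 7.5 = 9.600 d.
nymphal: 45 / (12.4 − 7.1) = 45 / 5.3 = 8.491 d.
Sum = 18.091 ≈ 18.1 days.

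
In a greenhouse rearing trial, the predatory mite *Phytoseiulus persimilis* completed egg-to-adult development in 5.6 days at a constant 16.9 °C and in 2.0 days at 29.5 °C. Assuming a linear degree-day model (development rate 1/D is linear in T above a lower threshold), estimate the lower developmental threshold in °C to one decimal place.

Equal thermal constants: D₁(T₁ − T_b) = D₂(T₂ − T_b).
5.6·(16.9 − T_b) = 2.0·(29.5 − T_b)
T_b = (5.6·16.9 − 2.0·29.5) / (5.6 − 2.0) = 35.64 / 3.6 = 9.900 °C ≈ 9.9 °C.

9.9 °C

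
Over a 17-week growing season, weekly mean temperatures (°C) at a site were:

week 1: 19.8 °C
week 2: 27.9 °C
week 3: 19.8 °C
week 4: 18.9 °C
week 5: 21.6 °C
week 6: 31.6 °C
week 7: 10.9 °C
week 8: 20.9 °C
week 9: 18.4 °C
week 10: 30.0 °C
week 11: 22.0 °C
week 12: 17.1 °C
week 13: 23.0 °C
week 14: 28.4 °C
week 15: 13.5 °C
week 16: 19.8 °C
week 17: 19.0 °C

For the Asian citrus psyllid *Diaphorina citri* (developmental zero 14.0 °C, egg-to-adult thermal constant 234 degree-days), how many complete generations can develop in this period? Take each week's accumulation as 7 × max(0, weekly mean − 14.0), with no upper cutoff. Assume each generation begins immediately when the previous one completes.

Weekly DD (7 × max(0, T̄ − 14.0)): 40.6, 97.3, 40.6, 34.3, 53.2, 123.2, 0.0, 48.3, 30.8, 112.0, 56.0, 21.7, 63.0, 100.8, 0.0, 40.6, 35.0.
Season total = 897.4 DD.
Complete generations = ⌊897.4 / 234⌋ = 3.

3 generations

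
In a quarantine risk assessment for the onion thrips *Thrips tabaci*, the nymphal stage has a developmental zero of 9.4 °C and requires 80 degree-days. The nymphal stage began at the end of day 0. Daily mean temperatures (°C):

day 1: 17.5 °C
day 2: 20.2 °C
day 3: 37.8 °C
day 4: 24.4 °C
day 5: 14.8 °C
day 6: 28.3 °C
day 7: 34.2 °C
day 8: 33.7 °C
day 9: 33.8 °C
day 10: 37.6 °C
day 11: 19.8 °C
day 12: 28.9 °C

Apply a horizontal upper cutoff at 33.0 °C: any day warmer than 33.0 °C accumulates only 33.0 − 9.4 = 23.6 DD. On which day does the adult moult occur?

Daily DD above 9.4 °C (capped at 23.6): 8.1, 10.8, 23.6, 15.0, 5.4, 18.9, 23.6, 23.6, 23.6, 23.6, 10.4, 19.5.
Cumulative: 8.1, 18.9, 42.5, 57.5, 62.9, 81.8, 105.4, 129.0, 152.6, 176.2, 186.6, 206.1.
The total first reaches 80 DD on day 6.

day 6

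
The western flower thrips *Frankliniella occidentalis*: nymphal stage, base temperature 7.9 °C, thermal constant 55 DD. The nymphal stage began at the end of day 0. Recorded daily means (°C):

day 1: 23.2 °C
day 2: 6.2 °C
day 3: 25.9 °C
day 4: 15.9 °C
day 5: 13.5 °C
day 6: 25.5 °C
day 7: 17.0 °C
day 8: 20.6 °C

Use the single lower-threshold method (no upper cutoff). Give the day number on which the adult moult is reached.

day 6

Daily DD above 7.9 °C: 15.3, 0.0, 18.0, 8.0, 5.6, 17.6, 9.1, 12.7.
Cumulative: 15.3, 15.3, 33.3, 41.3, 46.9, 64.5, 73.6, 86.3.
The total first reaches 55 DD on day 6.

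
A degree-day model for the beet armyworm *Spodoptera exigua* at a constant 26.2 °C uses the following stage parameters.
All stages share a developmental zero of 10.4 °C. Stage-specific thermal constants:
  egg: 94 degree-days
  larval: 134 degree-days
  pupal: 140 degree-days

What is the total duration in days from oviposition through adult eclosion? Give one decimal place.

Daily accumulation at 26.2 °C = 26.2 − 10.4 = 15.8 DD/day.
Total K = 94 + 134 + 140 = 368 DD.
Total duration = 368 / 15.8 = 23.291 ≈ 23.3 days.

23.3 days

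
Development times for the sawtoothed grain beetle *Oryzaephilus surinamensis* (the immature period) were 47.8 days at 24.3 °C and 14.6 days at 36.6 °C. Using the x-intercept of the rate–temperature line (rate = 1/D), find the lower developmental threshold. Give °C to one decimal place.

Linear rate model ⇒ the product D·(T − T_b) is constant across temperatures.
47.8·(24.3 − T_b) = 14.6·(36.6 − T_b)
T_b = (47.8·24.3 − 14.6·36.6) / (47.8 − 14.6) = 627.18 / 33.2 = 18.891 °C ≈ 18.9 °C.

18.9 °C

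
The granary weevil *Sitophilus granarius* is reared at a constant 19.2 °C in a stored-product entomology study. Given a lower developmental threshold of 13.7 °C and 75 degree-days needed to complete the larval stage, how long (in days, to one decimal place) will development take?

13.6 days

Daily accumulation = 19.2 − 13.7 = 5.5 DD/day.
Duration = 75 / 5.5 = 13.636 ≈ 13.6 days.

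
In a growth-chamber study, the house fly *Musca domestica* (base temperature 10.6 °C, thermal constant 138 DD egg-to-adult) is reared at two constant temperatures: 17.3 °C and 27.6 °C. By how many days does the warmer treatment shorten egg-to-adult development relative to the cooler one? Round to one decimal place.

12.5 days

At 17.3 °C: 138 / (17.3 − 10.6) = 138 / 6.7 = 20.597 d.
At 27.6 °C: 138 / (27.6 − 10.6) = 138 / 17.0 = 8.118 d.
Difference = |20.597 − 8.118| = 12.479 ≈ 12.5 days.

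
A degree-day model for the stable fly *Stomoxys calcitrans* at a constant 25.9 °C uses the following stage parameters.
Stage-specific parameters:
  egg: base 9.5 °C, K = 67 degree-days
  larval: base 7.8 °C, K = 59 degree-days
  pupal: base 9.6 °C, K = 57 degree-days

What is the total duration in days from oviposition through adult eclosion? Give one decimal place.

egg: 67 / (25.9 − 9.5) = 67 / 16.4 = 4.085 d.
larval: 59 / (25.9 − 7.8) = 59 / 18.1 = 3.260 d.
pupal: 57 / (25.9 − 9.6) = 57 / 16.3 = 3.497 d.
Sum = 10.842 ≈ 10.8 days.

10.8 days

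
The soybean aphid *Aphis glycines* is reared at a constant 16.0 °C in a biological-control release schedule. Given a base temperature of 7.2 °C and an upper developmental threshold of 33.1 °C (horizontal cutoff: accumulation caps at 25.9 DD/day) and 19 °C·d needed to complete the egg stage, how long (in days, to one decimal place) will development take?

Daily accumulation = 16.0 − 7.2 = 8.8 DD/day.
Duration = 19 / 8.8 = 2.159 ≈ 2.2 days.

2.2 days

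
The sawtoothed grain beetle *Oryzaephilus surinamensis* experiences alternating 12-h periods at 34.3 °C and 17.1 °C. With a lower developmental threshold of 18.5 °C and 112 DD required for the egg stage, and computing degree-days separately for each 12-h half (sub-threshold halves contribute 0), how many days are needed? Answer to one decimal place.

14.2 days

Day half: max(0, 34.3 − 18.5) × 0.5 = 15.8 × 0.5 = 7.90 DD.
Night half: max(0, 17.1 − 18.5) × 0.5 = 0.0 × 0.5 = 0.00 DD.
Per 24 h: 7.90 DD/day.
Duration = 112 / 7.90 = 14.177 ≈ 14.2 days.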